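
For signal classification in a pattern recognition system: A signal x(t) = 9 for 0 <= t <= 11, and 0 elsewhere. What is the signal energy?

Energy = integral of |x(t)|^2 dt over the signal duration
= 9^2 * 11 = 81 * 11 = 891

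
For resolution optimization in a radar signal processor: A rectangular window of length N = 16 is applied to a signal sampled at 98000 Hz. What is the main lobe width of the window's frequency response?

For a rectangular window of length N,
the main lobe width in frequency is 2*f_s/N.
= 2*98000/16 = 12250 Hz
This determines the minimum frequency separation for resolving two sinusoids.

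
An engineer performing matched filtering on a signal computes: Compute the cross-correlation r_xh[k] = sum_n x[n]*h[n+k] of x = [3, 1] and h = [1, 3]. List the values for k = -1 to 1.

Both sequences indexed from 0 and zero outside their support.
Lags with overlap: k = -1 to 1.
  r_xh[-1] = x[1]*h[0] = 1
  r_xh[0] = x[0]*h[0] + x[1]*h[1] = 6
  r_xh[1] = x[0]*h[1] = 9
r_xh = [1, 6, 9] (for k = -1, ..., 1)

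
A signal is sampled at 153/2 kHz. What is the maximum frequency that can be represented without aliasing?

The maximum frequency that can be represented without aliasing
is the Nyquist frequency: f_max = f_s / 2 = 153/2 kHz / 2 = 153/4 kHz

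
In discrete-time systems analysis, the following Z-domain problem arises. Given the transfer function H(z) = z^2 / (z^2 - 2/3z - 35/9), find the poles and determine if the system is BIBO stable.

Poles are roots of the denominator: z^2 - 2/3z - 35/9 = 0.
Quadratic formula: z = [-(-2/3) +/- sqrt((-2/3)^2 - 4*(-35/9))] / 2
Discriminant = 4/9 + 140/9 = 16; sqrt = 4.
z = (2/3 +/- 4) / 2 => z = 7/3 or z = -5/3.
|p1| = 7/3, |p2| = 5/3.
For BIBO stability, all poles must lie inside the unit circle (|p| < 1).
System is UNSTABLE since at least one |p| >= 1.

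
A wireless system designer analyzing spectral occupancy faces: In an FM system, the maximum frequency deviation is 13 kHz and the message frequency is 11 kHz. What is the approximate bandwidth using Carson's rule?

Carson's rule: BW = 2*(delta_f + f_m)
= 2*(13 + 11) kHz = 48 kHz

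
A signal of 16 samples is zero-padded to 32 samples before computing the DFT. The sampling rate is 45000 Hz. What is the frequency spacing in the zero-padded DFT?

Original DFT: N = 16, resolution = f_s/N = 45000/16 = 5625/2 Hz
Zero-padded DFT: N = 32, resolution = f_s/N = 45000/32 = 5625/4 Hz
Zero-padding interpolates the spectrum (finer frequency grid)
but does NOT improve the true spectral resolution (ability to resolve close frequencies).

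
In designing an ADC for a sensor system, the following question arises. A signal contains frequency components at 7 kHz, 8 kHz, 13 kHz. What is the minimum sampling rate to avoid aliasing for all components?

The highest frequency component is f_max = 13 kHz.
Nyquist rate = 2 * f_max = 2 * 13 kHz = 26 kHz.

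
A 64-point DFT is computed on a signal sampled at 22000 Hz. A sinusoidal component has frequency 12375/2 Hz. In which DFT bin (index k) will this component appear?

DFT frequency resolution = f_s/N = 22000/64 = 1375/4 Hz
Bin index k = f_signal / resolution = 12375/2 / 1375/4 = 18
The signal frequency 12375/2 Hz falls in DFT bin k = 18.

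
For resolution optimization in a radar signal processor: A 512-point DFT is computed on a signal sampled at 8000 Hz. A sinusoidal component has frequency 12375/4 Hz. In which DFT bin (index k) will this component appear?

DFT frequency resolution = f_s/N = 8000/512 = 125/8 Hz
Bin index k = f_signal / resolution = 12375/4 / 125/8 = 198
The signal frequency 12375/4 Hz falls in DFT bin k = 198.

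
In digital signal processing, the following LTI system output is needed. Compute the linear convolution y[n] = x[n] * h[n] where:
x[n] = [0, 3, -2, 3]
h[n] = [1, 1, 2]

y[n] = sum_k x[k]*h[n-k]. Output length = len(x) + len(h) - 1 = 4 + 3 - 1 = 6.
y[0] = 0*1 = 0
y[1] = 3*1 + 0*1 = 3
y[2] = -2*1 + 3*1 + 0*2 = 1
y[3] = 3*1 + -2*1 + 3*2 = 7
y[4] = 3*1 + -2*2 = -1
y[5] = 3*2 = 6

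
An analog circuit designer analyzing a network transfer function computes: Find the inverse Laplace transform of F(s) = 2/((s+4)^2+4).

Standard pair: w/((s+a)^2+w^2) <-> e^(-at)*sin(wt)*u(t)
With a=4, w=2: f(t) = e^(-4t)*sin(2t)*u(t)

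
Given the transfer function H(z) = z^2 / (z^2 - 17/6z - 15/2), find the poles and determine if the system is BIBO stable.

Poles are roots of the denominator: z^2 - 17/6z - 15/2 = 0.
Quadratic formula: z = [-(-17/6) +/- sqrt((-17/6)^2 - 4*(-15/2))] / 2
Discriminant = 289/36 + 30 = 1369/36; sqrt = 37/6.
z = (17/6 +/- 37/6) / 2 => z = 9/2 or z = -5/3.
|p1| = 9/2, |p2| = 5/3.
For BIBO stability, all poles must lie inside the unit circle (|p| < 1).
System is UNSTABLE since at least one |p| >= 1.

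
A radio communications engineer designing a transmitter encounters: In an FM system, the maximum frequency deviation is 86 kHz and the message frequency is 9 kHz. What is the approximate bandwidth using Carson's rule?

Carson's rule: BW = 2*(delta_f + f_m)
= 2*(86 + 9) kHz = 190 kHz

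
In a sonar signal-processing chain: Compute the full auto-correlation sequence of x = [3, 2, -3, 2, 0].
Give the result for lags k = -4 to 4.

r_xx[k] = sum_m x[m]*x[m+k], indexed from 0, for k = -4 to 4:
  r_xx[-4] = x[4]*x[0] = 0
  r_xx[-3] = x[3]*x[0] + x[4]*x[1] = 6
  r_xx[-2] = x[2]*x[0] + x[3]*x[1] + x[4]*x[2] = -5
  r_xx[-1] = x[1]*x[0] + x[2]*x[1] + x[3]*x[2] + x[4]*x[3] = -6
  r_xx[0] = x[0]*x[0] + x[1]*x[1] + x[2]*x[2] + x[3]*x[3] + x[4]*x[4] = 26
  r_xx[1] = x[0]*x[1] + x[1]*x[2] + x[2]*x[3] + x[3]*x[4] = -6
  r_xx[2] = x[0]*x[2] + x[1]*x[3] + x[2]*x[4] = -5
  r_xx[3] = x[0]*x[3] + x[1]*x[4] = 6
  r_xx[4] = x[0]*x[4] = 0
r_xx = [0, 6, -5, -6, 26, -6, -5, 6, 0]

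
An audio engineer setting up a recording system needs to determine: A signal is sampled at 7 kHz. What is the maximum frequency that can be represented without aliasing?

The maximum frequency that can be represented without aliasing
is the Nyquist frequency: f_max = f_s / 2 = 7 kHz / 2 = 7/2 kHz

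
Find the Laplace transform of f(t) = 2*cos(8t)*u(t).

Standard pair: cos(wt)*u(t) <-> s/(s^2+w^2)
With w = 8: L{2*cos(8t)*u(t)} = 2s/(s^2+64)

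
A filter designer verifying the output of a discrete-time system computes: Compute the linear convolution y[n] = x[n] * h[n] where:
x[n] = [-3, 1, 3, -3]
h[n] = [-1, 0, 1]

y[n] = sum_k x[k]*h[n-k]. Output length = len(x) + len(h) - 1 = 4 + 3 - 1 = 6.
y[0] = -3*-1 = 3
y[1] = 1*-1 + -3*0 = -1
y[2] = 3*-1 + 1*0 + -3*1 = -6
y[3] = -3*-1 + 3*0 + 1*1 = 4
y[4] = -3*0 + 3*1 = 3
y[5] = -3*1 = -3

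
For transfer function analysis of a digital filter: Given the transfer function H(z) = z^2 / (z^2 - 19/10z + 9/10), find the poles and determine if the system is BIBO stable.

Poles are roots of the denominator: z^2 - 19/10z + 9/10 = 0.
Quadratic formula: z = [-(-19/10) +/- sqrt((-19/10)^2 - 4*(9/10))] / 2
Discriminant = 361/100 - 18/5 = 1/100; sqrt = 1/10.
z = (19/10 +/- 1/10) / 2 => z = 1 or z = 9/10.
|p1| = 1, |p2| = 9/10.
For BIBO stability, all poles must lie inside the unit circle (|p| < 1).
System is UNSTABLE since at least one |p| >= 1.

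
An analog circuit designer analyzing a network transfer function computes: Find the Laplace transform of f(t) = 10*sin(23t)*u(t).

Standard pair: sin(wt)*u(t) <-> w/(s^2+w^2)
With w = 23: L{10*sin(23t)*u(t)} = 230/(s^2+529)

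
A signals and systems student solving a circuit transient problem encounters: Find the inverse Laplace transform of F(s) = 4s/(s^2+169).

Standard pair: s/(s^2+w^2) <-> cos(wt)*u(t)
With k=4, w=13: f(t) = 4*cos(13t)*u(t)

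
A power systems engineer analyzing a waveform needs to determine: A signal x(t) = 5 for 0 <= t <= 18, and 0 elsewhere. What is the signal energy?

Energy = integral of |x(t)|^2 dt over the signal duration
= 5^2 * 18 = 25 * 18 = 450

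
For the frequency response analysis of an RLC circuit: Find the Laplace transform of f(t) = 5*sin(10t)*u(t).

Standard pair: sin(wt)*u(t) <-> w/(s^2+w^2)
With w = 10: L{5*sin(10t)*u(t)} = 50/(s^2+100)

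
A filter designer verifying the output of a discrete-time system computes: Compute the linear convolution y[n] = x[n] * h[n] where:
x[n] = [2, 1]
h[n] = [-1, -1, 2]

y[n] = sum_k x[k]*h[n-k]. Output length = len(x) + len(h) - 1 = 2 + 3 - 1 = 4.
y[0] = 2*-1 = -2
y[1] = 1*-1 + 2*-1 = -3
y[2] = 1*-1 + 2*2 = 3
y[3] = 1*2 = 2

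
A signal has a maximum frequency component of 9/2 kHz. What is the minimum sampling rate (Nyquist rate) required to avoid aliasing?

By the Nyquist-Shannon sampling theorem,
the minimum sampling rate (Nyquist rate) must be at least 2 * f_max.
Nyquist rate = 2 * 9/2 kHz = 9 kHz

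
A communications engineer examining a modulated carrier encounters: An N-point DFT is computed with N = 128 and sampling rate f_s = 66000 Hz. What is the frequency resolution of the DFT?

DFT frequency resolution = f_s / N
= 66000 / 128 = 4125/8 Hz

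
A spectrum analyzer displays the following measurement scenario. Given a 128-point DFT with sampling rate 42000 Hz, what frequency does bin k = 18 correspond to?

The frequency of DFT bin k is: f_k = k * f_s / N
f_18 = 18 * 42000 / 128 = 23625/4 Hz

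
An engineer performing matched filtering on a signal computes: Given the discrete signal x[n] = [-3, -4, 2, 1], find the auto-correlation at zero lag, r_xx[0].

The auto-correlation at zero lag r_xx[0] equals the signal energy.
r_xx[0] = sum of x[n]^2 = (-3)^2 + (-4)^2 + 2^2 + 1^2
= 9 + 16 + 4 + 1 = 30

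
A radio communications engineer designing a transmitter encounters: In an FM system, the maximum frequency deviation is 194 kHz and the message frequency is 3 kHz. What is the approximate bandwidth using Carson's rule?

Carson's rule: BW = 2*(delta_f + f_m)
= 2*(194 + 3) kHz = 394 kHz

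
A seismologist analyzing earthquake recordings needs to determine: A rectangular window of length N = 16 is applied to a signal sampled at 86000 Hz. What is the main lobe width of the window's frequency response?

For a rectangular window of length N,
the main lobe width in frequency is 2*f_s/N.
= 2*86000/16 = 10750 Hz
This determines the minimum frequency separation for resolving two sinusoids.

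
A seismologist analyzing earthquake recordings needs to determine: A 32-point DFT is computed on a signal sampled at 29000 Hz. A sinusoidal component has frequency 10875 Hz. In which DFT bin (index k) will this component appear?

DFT frequency resolution = f_s/N = 29000/32 = 3625/4 Hz
Bin index k = f_signal / resolution = 10875 / 3625/4 = 12
The signal frequency 10875 Hz falls in DFT bin k = 12.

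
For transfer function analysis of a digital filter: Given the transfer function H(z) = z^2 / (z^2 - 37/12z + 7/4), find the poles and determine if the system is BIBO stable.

Poles are roots of the denominator: z^2 - 37/12z + 7/4 = 0.
Quadratic formula: z = [-(-37/12) +/- sqrt((-37/12)^2 - 4*(7/4))] / 2
Discriminant = 1369/144 - 7 = 361/144; sqrt = 19/12.
z = (37/12 +/- 19/12) / 2 => z = 7/3 or z = 3/4.
|p1| = 7/3, |p2| = 3/4.
For BIBO stability, all poles must lie inside the unit circle (|p| < 1).
System is UNSTABLE since at least one |p| >= 1.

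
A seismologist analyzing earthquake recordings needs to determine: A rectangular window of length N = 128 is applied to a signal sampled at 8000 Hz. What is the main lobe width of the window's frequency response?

For a rectangular window of length N,
the main lobe width in frequency is 2*f_s/N.
= 2*8000/128 = 125 Hz
This determines the minimum frequency separation for resolving two sinusoids.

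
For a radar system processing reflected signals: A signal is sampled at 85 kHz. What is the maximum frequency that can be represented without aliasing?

The maximum frequency that can be represented without aliasing
is the Nyquist frequency: f_max = f_s / 2 = 85 kHz / 2 = 85/2 kHz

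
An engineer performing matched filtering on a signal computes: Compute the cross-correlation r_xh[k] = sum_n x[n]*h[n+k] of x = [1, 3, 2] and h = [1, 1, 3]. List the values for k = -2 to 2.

Both sequences indexed from 0 and zero outside their support.
Lags with overlap: k = -2 to 2.
  r_xh[-2] = x[2]*h[0] = 2
  r_xh[-1] = x[1]*h[0] + x[2]*h[1] = 5
  r_xh[0] = x[0]*h[0] + x[1]*h[1] + x[2]*h[2] = 10
  r_xh[1] = x[0]*h[1] + x[1]*h[2] = 10
  r_xh[2] = x[0]*h[2] = 3
r_xh = [2, 5, 10, 10, 3] (for k = -2, ..., 2)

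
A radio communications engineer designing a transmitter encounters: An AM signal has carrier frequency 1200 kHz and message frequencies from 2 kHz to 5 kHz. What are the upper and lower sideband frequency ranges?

Upper sideband (USB) = fc + [fm_low, fm_high] = 1200 + [2, 5] = [1202, 1205] kHz
Lower sideband (LSB) = fc - [fm_high, fm_low] = 1200 - [5, 2] = [1195, 1198] kHz
Total occupied spectrum: 1195 kHz to 1205 kHz (plus carrier at 1200 kHz)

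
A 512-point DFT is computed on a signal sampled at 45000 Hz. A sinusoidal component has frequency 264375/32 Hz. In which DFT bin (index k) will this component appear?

DFT frequency resolution = f_s/N = 45000/512 = 5625/64 Hz
Bin index k = f_signal / resolution = 264375/32 / 5625/64 = 94
The signal frequency 264375/32 Hz falls in DFT bin k = 94.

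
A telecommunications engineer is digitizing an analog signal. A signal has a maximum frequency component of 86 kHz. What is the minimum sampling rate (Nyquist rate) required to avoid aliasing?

By the Nyquist-Shannon sampling theorem,
the minimum sampling rate (Nyquist rate) must be at least 2 * f_max.
Nyquist rate = 2 * 86 kHz = 172 kHz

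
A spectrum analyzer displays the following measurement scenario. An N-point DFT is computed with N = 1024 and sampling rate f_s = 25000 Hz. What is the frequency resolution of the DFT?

DFT frequency resolution = f_s / N
= 25000 / 1024 = 3125/128 Hz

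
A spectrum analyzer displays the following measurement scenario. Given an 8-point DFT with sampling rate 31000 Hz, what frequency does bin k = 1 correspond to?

The frequency of DFT bin k is: f_k = k * f_s / N
f_1 = 1 * 31000 / 8 = 3875 Hz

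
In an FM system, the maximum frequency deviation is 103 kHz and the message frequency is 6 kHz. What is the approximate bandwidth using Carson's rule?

Carson's rule: BW = 2*(delta_f + f_m)
= 2*(103 + 6) kHz = 218 kHz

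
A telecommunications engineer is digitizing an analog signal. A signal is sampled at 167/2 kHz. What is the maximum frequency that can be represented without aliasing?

The maximum frequency that can be represented without aliasing
is the Nyquist frequency: f_max = f_s / 2 = 167/2 kHz / 2 = 167/4 kHz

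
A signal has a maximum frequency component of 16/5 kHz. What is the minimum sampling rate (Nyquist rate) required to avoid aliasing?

By the Nyquist-Shannon sampling theorem,
the minimum sampling rate (Nyquist rate) must be at least 2 * f_max.
Nyquist rate = 2 * 16/5 kHz = 32/5 kHz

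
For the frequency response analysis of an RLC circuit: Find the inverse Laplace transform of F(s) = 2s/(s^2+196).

Standard pair: s/(s^2+w^2) <-> cos(wt)*u(t)
With k=2, w=14: f(t) = 2*cos(14t)*u(t)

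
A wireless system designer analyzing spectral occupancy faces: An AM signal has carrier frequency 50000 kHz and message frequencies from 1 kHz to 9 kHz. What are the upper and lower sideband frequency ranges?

Upper sideband (USB) = fc + [fm_low, fm_high] = 50000 + [1, 9] = [50001, 50009] kHz
Lower sideband (LSB) = fc - [fm_high, fm_low] = 50000 - [9, 1] = [49991, 49999] kHz
Total occupied spectrum: 49991 kHz to 50009 kHz (plus carrier at 50000 kHz)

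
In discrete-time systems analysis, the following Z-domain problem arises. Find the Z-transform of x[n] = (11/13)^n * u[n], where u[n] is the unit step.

The Z-transform of a^n * u[n] is z/(z-a) for |z| > |a|.
Here a = 11/13, so X(z) = z/(z - (11/13)) = 13z/(13z - 11)
ROC: |z| > 11/13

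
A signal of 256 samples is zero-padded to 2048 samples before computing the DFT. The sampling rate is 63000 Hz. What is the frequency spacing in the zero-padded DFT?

Original DFT: N = 256, resolution = f_s/N = 63000/256 = 7875/32 Hz
Zero-padded DFT: N = 2048, resolution = f_s/N = 63000/2048 = 7875/256 Hz
Zero-padding interpolates the spectrum (finer frequency grid)
but does NOT improve the true spectral resolution (ability to resolve close frequencies).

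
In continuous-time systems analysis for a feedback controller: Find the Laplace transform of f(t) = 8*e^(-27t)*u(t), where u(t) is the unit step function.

Standard Laplace transform pair:
e^(-at)*u(t) <-> 1/(s+a)
With a = 27: L{8*e^(-27t)*u(t)} = 8/(s+27), ROC: Re(s) > -27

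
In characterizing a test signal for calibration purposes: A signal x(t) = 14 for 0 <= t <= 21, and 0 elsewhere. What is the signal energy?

Energy = integral of |x(t)|^2 dt over the signal duration
= 14^2 * 21 = 196 * 21 = 4116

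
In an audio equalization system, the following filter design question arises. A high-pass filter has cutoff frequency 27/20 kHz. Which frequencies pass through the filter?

A high-pass filter passes all frequencies above the cutoff frequency 27/20 kHz and attenuates lower frequencies.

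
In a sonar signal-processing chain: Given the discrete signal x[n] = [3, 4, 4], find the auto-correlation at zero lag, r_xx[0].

The auto-correlation at zero lag r_xx[0] equals the signal energy.
r_xx[0] = sum of x[n]^2 = 3^2 + 4^2 + 4^2
= 9 + 16 + 16 = 41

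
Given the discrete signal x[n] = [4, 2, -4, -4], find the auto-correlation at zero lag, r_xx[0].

The auto-correlation at zero lag r_xx[0] equals the signal energy.
r_xx[0] = sum of x[n]^2 = 4^2 + 2^2 + (-4)^2 + (-4)^2
= 16 + 4 + 16 + 16 = 52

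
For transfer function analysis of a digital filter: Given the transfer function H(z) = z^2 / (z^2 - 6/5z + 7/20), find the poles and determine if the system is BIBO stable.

Poles are roots of the denominator: z^2 - 6/5z + 7/20 = 0.
Quadratic formula: z = [-(-6/5) +/- sqrt((-6/5)^2 - 4*(7/20))] / 2
Discriminant = 36/25 - 7/5 = 1/25; sqrt = 1/5.
z = (6/5 +/- 1/5) / 2 => z = 7/10 or z = 1/2.
|p1| = 7/10, |p2| = 1/2.
For BIBO stability, all poles must lie inside the unit circle (|p| < 1).
System is STABLE since both |p| < 1.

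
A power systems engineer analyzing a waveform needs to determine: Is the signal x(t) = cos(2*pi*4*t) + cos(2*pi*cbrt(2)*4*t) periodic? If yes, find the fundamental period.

f1 = 4 Hz, f2 = 4*cbrt(2) Hz
Ratio f2/f1 = cbrt(2), which is irrational.
Since the frequency ratio is irrational, no common period exists.
The signal is not periodic.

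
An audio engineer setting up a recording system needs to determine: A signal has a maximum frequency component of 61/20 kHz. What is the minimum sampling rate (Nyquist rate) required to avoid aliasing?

By the Nyquist-Shannon sampling theorem,
the minimum sampling rate (Nyquist rate) must be at least 2 * f_max.
Nyquist rate = 2 * 61/20 kHz = 61/10 kHz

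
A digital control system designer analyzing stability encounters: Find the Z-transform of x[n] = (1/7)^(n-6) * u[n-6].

Time-shifting property: if X(z) = Z{x[n]}, then Z{x[n-d]} = z^(-d) * X(z)
X(z) = z/(z - 1/7) for x[n] = (1/7)^n * u[n]
Z{x[n-6]} = z^(-6) * z/(z - 1/7) = z^(-5)/(z - 1/7)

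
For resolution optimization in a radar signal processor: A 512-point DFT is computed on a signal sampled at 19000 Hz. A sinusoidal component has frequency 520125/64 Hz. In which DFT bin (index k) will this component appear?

DFT frequency resolution = f_s/N = 19000/512 = 2375/64 Hz
Bin index k = f_signal / resolution = 520125/64 / 2375/64 = 219
The signal frequency 520125/64 Hz falls in DFT bin k = 219.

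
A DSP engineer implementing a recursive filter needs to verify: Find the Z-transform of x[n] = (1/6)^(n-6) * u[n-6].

Time-shifting property: if X(z) = Z{x[n]}, then Z{x[n-d]} = z^(-d) * X(z)
X(z) = z/(z - 1/6) for x[n] = (1/6)^n * u[n]
Z{x[n-6]} = z^(-6) * z/(z - 1/6) = z^(-5)/(z - 1/6)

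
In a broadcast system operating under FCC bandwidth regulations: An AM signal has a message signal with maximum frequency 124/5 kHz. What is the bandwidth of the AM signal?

In AM (double-sideband), the bandwidth is twice the message frequency.
BW = 2 * f_m = 2 * 124/5 kHz = 248/5 kHz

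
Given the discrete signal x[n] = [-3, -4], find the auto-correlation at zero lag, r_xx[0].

The auto-correlation at zero lag r_xx[0] equals the signal energy.
r_xx[0] = sum of x[n]^2 = (-3)^2 + (-4)^2
= 9 + 16 = 25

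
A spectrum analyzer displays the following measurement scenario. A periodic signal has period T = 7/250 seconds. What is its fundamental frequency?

The fundamental frequency is the reciprocal of the period.
f = 1/T = 1/(7/250) = 250/7 Hz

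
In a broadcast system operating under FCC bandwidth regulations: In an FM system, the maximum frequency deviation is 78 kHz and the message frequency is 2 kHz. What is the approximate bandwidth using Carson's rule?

Carson's rule: BW = 2*(delta_f + f_m)
= 2*(78 + 2) kHz = 160 kHz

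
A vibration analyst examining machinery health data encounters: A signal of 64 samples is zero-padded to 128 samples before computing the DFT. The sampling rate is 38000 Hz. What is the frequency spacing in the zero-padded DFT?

Original DFT: N = 64, resolution = f_s/N = 38000/64 = 2375/4 Hz
Zero-padded DFT: N = 128, resolution = f_s/N = 38000/128 = 2375/8 Hz
Zero-padding interpolates the spectrum (finer frequency grid)
but does NOT improve the true spectral resolution (ability to resolve close frequencies).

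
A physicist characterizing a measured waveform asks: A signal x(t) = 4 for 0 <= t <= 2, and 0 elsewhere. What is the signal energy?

Energy = integral of |x(t)|^2 dt over the signal duration
= 4^2 * 2 = 16 * 2 = 32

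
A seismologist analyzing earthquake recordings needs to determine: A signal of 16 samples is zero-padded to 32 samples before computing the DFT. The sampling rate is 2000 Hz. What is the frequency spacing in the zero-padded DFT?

Original DFT: N = 16, resolution = f_s/N = 2000/16 = 125 Hz
Zero-padded DFT: N = 32, resolution = f_s/N = 2000/32 = 125/2 Hz
Zero-padding interpolates the spectrum (finer frequency grid)
but does NOT improve the true spectral resolution (ability to resolve close frequencies).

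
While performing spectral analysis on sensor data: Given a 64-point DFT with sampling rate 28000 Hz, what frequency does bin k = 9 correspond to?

The frequency of DFT bin k is: f_k = k * f_s / N
f_9 = 9 * 28000 / 64 = 7875/2 Hz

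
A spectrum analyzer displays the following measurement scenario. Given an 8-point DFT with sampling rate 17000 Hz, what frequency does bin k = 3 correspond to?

The frequency of DFT bin k is: f_k = k * f_s / N
f_3 = 3 * 17000 / 8 = 6375 Hz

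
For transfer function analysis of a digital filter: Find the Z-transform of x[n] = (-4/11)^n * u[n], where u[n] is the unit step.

The Z-transform of a^n * u[n] is z/(z-a) for |z| > |a|.
Here a = -4/11, so X(z) = z/(z - (-4/11)) = 11z/(11z + 4)
ROC: |z| > 4/11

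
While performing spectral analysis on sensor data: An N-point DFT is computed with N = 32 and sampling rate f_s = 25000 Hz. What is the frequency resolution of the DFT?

DFT frequency resolution = f_s / N
= 25000 / 32 = 3125/4 Hz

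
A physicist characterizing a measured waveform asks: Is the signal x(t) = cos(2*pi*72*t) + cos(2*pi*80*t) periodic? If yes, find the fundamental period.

f1 = 72 Hz, f2 = 80 Hz
Period T1 = 1/72, T2 = 1/80
Ratio T1/T2 = 80/72, which is rational.
The signal is periodic with fundamental period T = 1/GCD(72,80) = 1/8 s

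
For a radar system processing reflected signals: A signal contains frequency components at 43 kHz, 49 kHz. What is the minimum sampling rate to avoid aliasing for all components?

The highest frequency component is f_max = 49 kHz.
Nyquist rate = 2 * f_max = 2 * 49 kHz = 98 kHz.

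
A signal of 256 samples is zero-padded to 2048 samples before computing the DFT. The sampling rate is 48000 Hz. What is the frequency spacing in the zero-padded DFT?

Original DFT: N = 256, resolution = f_s/N = 48000/256 = 375/2 Hz
Zero-padded DFT: N = 2048, resolution = f_s/N = 48000/2048 = 375/16 Hz
Zero-padding interpolates the spectrum (finer frequency grid)
but does NOT improve the true spectral resolution (ability to resolve close frequencies).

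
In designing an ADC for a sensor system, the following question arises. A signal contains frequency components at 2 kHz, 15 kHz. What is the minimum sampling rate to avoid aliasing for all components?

The highest frequency component is f_max = 15 kHz.
Nyquist rate = 2 * f_max = 2 * 15 kHz = 30 kHz.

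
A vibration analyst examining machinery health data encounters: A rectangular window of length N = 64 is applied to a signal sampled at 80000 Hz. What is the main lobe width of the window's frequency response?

For a rectangular window of length N,
the main lobe width in frequency is 2*f_s/N.
= 2*80000/64 = 2500 Hz
This determines the minimum frequency separation for resolving two sinusoids.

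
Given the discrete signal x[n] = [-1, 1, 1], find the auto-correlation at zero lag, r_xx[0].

The auto-correlation at zero lag r_xx[0] equals the signal energy.
r_xx[0] = sum of x[n]^2 = (-1)^2 + 1^2 + 1^2
= 1 + 1 + 1 = 3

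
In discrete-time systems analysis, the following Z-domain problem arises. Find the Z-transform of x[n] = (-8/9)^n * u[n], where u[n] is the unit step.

The Z-transform of a^n * u[n] is z/(z-a) for |z| > |a|.
Here a = -8/9, so X(z) = z/(z - (-8/9)) = 9z/(9z + 8)
ROC: |z| > 8/9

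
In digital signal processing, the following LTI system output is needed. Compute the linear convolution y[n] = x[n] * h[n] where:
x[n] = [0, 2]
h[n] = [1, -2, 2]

y[n] = sum_k x[k]*h[n-k]. Output length = len(x) + len(h) - 1 = 2 + 3 - 1 = 4.
y[0] = 0*1 = 0
y[1] = 2*1 + 0*-2 = 2
y[2] = 2*-2 + 0*2 = -4
y[3] = 2*2 = 4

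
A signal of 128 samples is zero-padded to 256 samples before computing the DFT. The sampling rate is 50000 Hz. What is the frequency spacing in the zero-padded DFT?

Original DFT: N = 128, resolution = f_s/N = 50000/128 = 3125/8 Hz
Zero-padded DFT: N = 256, resolution = f_s/N = 50000/256 = 3125/16 Hz
Zero-padding interpolates the spectrum (finer frequency grid)
but does NOT improve the true spectral resolution (ability to resolve close frequencies).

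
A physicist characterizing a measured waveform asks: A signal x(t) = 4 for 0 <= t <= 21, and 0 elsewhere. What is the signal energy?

Energy = integral of |x(t)|^2 dt over the signal duration
= 4^2 * 21 = 16 * 21 = 336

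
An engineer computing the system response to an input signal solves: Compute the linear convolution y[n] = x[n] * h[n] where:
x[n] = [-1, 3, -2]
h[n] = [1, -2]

y[n] = sum_k x[k]*h[n-k]. Output length = len(x) + len(h) - 1 = 3 + 2 - 1 = 4.
y[0] = -1*1 = -1
y[1] = 3*1 + -1*-2 = 5
y[2] = -2*1 + 3*-2 = -8
y[3] = -2*-2 = 4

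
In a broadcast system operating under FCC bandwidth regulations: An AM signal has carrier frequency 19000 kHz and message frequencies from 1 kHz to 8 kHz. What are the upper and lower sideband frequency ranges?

Upper sideband (USB) = fc + [fm_low, fm_high] = 19000 + [1, 8] = [19001, 19008] kHz
Lower sideband (LSB) = fc - [fm_high, fm_low] = 19000 - [8, 1] = [18992, 18999] kHz
Total occupied spectrum: 18992 kHz to 19008 kHz (plus carrier at 19000 kHz)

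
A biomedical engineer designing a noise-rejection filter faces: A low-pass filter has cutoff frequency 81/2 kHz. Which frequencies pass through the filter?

A low-pass filter passes all frequencies below the cutoff frequency 81/2 kHz and attenuates higher frequencies.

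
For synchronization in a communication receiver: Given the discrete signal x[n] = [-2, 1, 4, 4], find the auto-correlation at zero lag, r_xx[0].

The auto-correlation at zero lag r_xx[0] equals the signal energy.
r_xx[0] = sum of x[n]^2 = (-2)^2 + 1^2 + 4^2 + 4^2
= 4 + 1 + 16 + 16 = 37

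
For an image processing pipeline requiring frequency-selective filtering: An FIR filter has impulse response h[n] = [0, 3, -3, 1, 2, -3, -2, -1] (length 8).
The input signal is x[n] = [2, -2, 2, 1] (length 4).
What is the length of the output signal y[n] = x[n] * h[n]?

For linear convolution, the output length is:
len(y) = len(x) + len(h) - 1 = 4 + 8 - 1 = 11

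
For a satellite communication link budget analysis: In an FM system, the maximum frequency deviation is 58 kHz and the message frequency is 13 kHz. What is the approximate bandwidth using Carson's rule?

Carson's rule: BW = 2*(delta_f + f_m)
= 2*(58 + 13) kHz = 142 kHz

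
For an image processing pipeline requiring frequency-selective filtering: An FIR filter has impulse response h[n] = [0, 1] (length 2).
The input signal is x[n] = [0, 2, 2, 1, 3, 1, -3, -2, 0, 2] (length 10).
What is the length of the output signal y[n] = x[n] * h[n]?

For linear convolution, the output length is:
len(y) = len(x) + len(h) - 1 = 10 + 2 - 1 = 11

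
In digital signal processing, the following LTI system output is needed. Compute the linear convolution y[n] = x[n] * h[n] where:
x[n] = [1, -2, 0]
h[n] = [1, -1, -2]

y[n] = sum_k x[k]*h[n-k]. Output length = len(x) + len(h) - 1 = 3 + 3 - 1 = 5.
y[0] = 1*1 = 1
y[1] = -2*1 + 1*-1 = -3
y[2] = 0*1 + -2*-1 + 1*-2 = 0
y[3] = 0*-1 + -2*-2 = 4
y[4] = 0*-2 = 0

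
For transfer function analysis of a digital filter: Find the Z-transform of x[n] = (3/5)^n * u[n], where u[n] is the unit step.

The Z-transform of a^n * u[n] is z/(z-a) for |z| > |a|.
Here a = 3/5, so X(z) = z/(z - (3/5)) = 5z/(5z - 3)
ROC: |z| > 3/5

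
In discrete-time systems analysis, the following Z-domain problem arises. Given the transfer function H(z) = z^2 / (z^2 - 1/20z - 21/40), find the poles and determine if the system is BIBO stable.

Poles are roots of the denominator: z^2 - 1/20z - 21/40 = 0.
Quadratic formula: z = [-(-1/20) +/- sqrt((-1/20)^2 - 4*(-21/40))] / 2
Discriminant = 1/400 + 21/10 = 841/400; sqrt = 29/20.
z = (1/20 +/- 29/20) / 2 => z = 3/4 or z = -7/10.
|p1| = 7/10, |p2| = 3/4.
For BIBO stability, all poles must lie inside the unit circle (|p| < 1).
System is STABLE since both |p| < 1.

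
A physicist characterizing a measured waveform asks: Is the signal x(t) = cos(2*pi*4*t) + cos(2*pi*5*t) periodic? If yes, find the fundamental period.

f1 = 4 Hz, f2 = 5 Hz
Period T1 = 1/4, T2 = 1/5
Ratio T1/T2 = 5/4, which is rational.
The signal is periodic with fundamental period T = 1/GCD(4,5) = 1 s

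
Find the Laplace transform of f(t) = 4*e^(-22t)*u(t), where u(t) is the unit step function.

Standard Laplace transform pair:
e^(-at)*u(t) <-> 1/(s+a)
With a = 22: L{4*e^(-22t)*u(t)} = 4/(s+22), ROC: Re(s) > -22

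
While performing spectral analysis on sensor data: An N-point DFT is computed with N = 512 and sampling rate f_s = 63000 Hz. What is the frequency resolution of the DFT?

DFT frequency resolution = f_s / N
= 63000 / 512 = 7875/64 Hz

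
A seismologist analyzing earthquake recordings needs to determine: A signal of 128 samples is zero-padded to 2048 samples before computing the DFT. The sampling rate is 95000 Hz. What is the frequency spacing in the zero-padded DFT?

Original DFT: N = 128, resolution = f_s/N = 95000/128 = 11875/16 Hz
Zero-padded DFT: N = 2048, resolution = f_s/N = 95000/2048 = 11875/256 Hz
Zero-padding interpolates the spectrum (finer frequency grid)
but does NOT improve the true spectral resolution (ability to resolve close frequencies).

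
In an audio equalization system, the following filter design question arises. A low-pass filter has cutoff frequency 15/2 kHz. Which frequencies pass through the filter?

A low-pass filter passes all frequencies below the cutoff frequency 15/2 kHz and attenuates higher frequencies.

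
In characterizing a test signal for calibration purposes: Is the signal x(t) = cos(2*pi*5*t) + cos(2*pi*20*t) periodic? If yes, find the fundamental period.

f1 = 5 Hz, f2 = 20 Hz
Period T1 = 1/5, T2 = 1/20
Ratio T1/T2 = 20/5, which is rational.
The signal is periodic with fundamental period T = 1/GCD(5,20) = 1/5 s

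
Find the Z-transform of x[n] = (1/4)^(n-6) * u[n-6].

Time-shifting property: if X(z) = Z{x[n]}, then Z{x[n-d]} = z^(-d) * X(z)
X(z) = z/(z - 1/4) for x[n] = (1/4)^n * u[n]
Z{x[n-6]} = z^(-6) * z/(z - 1/4) = z^(-5)/(z - 1/4)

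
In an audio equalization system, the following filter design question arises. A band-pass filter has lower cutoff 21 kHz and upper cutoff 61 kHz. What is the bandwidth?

Bandwidth = f_high - f_low
= 61 kHz - 21 kHz = 40 kHz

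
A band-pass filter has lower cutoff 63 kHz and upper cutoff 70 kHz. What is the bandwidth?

Bandwidth = f_high - f_low
= 70 kHz - 63 kHz = 7 kHz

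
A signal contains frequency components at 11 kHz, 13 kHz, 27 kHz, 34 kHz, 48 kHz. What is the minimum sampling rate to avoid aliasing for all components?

The highest frequency component is f_max = 48 kHz.
Nyquist rate = 2 * f_max = 2 * 48 kHz = 96 kHz.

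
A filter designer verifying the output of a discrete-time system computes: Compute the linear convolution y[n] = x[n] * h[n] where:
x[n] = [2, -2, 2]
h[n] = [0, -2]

y[n] = sum_k x[k]*h[n-k]. Output length = len(x) + len(h) - 1 = 3 + 2 - 1 = 4.
y[0] = 2*0 = 0
y[1] = -2*0 + 2*-2 = -4
y[2] = 2*0 + -2*-2 = 4
y[3] = 2*-2 = -4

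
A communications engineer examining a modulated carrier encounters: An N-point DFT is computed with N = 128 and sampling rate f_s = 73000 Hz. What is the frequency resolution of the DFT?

DFT frequency resolution = f_s / N
= 73000 / 128 = 9125/16 Hz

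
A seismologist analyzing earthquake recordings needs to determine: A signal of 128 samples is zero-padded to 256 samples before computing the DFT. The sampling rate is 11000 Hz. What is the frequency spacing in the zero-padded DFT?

Original DFT: N = 128, resolution = f_s/N = 11000/128 = 1375/16 Hz
Zero-padded DFT: N = 256, resolution = f_s/N = 11000/256 = 1375/32 Hz
Zero-padding interpolates the spectrum (finer frequency grid)
but does NOT improve the true spectral resolution (ability to resolve close frequencies).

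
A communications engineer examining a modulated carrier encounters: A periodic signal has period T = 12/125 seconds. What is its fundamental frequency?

The fundamental frequency is the reciprocal of the period.
f = 1/T = 1/(12/125) = 125/12 Hz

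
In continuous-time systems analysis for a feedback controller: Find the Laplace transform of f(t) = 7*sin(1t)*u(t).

Standard pair: sin(wt)*u(t) <-> w/(s^2+w^2)
With w = 1: L{7*sin(1t)*u(t)} = 7/(s^2+1)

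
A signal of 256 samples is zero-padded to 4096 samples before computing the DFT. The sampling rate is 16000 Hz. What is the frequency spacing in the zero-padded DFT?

Original DFT: N = 256, resolution = f_s/N = 16000/256 = 125/2 Hz
Zero-padded DFT: N = 4096, resolution = f_s/N = 16000/4096 = 125/32 Hz
Zero-padding interpolates the spectrum (finer frequency grid)
but does NOT improve the true spectral resolution (ability to resolve close frequencies).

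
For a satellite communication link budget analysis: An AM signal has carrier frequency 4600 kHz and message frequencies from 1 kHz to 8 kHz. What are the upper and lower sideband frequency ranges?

Upper sideband (USB) = fc + [fm_low, fm_high] = 4600 + [1, 8] = [4601, 4608] kHz
Lower sideband (LSB) = fc - [fm_high, fm_low] = 4600 - [8, 1] = [4592, 4599] kHz
Total occupied spectrum: 4592 kHz to 4608 kHz (plus carrier at 4600 kHz)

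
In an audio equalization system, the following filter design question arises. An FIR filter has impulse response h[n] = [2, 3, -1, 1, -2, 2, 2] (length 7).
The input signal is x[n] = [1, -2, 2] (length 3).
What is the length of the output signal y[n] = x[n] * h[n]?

For linear convolution, the output length is:
len(y) = len(x) + len(h) - 1 = 3 + 7 - 1 = 9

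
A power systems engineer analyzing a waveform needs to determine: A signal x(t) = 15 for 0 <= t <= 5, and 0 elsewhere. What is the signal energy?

Energy = integral of |x(t)|^2 dt over the signal duration
= 15^2 * 5 = 225 * 5 = 1125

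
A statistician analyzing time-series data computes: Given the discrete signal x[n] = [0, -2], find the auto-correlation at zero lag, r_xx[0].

The auto-correlation at zero lag r_xx[0] equals the signal energy.
r_xx[0] = sum of x[n]^2 = 0^2 + (-2)^2
= 0 + 4 = 4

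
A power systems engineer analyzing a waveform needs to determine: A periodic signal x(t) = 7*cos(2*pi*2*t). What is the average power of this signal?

Average power of A*cos(wt) is A^2/2.
P = 7^2 / 2 = 49/2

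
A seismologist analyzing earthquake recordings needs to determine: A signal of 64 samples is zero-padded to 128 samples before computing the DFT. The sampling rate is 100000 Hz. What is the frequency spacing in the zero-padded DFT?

Original DFT: N = 64, resolution = f_s/N = 100000/64 = 3125/2 Hz
Zero-padded DFT: N = 128, resolution = f_s/N = 100000/128 = 3125/4 Hz
Zero-padding interpolates the spectrum (finer frequency grid)
but does NOT improve the true spectral resolution (ability to resolve close frequencies).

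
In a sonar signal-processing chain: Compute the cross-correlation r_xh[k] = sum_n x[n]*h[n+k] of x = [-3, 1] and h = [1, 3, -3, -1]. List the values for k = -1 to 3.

Both sequences indexed from 0 and zero outside their support.
Lags with overlap: k = -1 to 3.
  r_xh[-1] = x[1]*h[0] = 1
  r_xh[0] = x[0]*h[0] + x[1]*h[1] = 0
  r_xh[1] = x[0]*h[1] + x[1]*h[2] = -12
  r_xh[2] = x[0]*h[2] + x[1]*h[3] = 8
  r_xh[3] = x[0]*h[3] = 3
r_xh = [1, 0, -12, 8, 3] (for k = -1, ..., 3)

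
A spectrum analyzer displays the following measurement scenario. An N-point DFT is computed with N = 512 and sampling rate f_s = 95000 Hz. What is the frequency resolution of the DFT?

DFT frequency resolution = f_s / N
= 95000 / 512 = 11875/64 Hz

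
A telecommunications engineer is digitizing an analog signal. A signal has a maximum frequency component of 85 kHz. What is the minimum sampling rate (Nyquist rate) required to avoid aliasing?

By the Nyquist-Shannon sampling theorem,
the minimum sampling rate (Nyquist rate) must be at least 2 * f_max.
Nyquist rate = 2 * 85 kHz = 170 kHz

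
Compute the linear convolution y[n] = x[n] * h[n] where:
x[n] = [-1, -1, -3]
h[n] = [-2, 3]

y[n] = sum_k x[k]*h[n-k]. Output length = len(x) + len(h) - 1 = 3 + 2 - 1 = 4.
y[0] = -1*-2 = 2
y[1] = -1*-2 + -1*3 = -1
y[2] = -3*-2 + -1*3 = 3
y[3] = -3*3 = -9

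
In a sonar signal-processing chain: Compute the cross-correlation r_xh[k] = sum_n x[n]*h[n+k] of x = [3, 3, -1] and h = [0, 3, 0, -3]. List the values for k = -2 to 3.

Both sequences indexed from 0 and zero outside their support.
Lags with overlap: k = -2 to 3.
  r_xh[-2] = x[2]*h[0] = 0
  r_xh[-1] = x[1]*h[0] + x[2]*h[1] = -3
  r_xh[0] = x[0]*h[0] + x[1]*h[1] + x[2]*h[2] = 9
  r_xh[1] = x[0]*h[1] + x[1]*h[2] + x[2]*h[3] = 12
  r_xh[2] = x[0]*h[2] + x[1]*h[3] = -9
  r_xh[3] = x[0]*h[3] = -9
r_xh = [0, -3, 9, 12, -9, -9] (for k = -2, ..., 3)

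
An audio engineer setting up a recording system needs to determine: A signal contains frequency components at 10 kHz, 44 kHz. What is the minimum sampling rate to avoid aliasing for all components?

The highest frequency component is f_max = 44 kHz.
Nyquist rate = 2 * f_max = 2 * 44 kHz = 88 kHz.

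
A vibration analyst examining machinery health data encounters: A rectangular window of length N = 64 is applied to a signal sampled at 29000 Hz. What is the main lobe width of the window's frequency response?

For a rectangular window of length N,
the main lobe width in frequency is 2*f_s/N.
= 2*29000/64 = 3625/4 Hz
This determines the minimum frequency separation for resolving two sinusoids.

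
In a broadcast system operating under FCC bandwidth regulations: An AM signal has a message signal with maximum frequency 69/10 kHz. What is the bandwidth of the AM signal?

In AM (double-sideband), the bandwidth is twice the message frequency.
BW = 2 * f_m = 2 * 69/10 kHz = 69/5 kHz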